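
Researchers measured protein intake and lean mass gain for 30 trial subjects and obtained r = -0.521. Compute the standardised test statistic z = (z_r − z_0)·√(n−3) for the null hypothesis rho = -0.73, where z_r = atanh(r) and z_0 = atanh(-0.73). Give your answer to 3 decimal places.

Fisher z: atanh(-0.521) = -0.577711, atanh(-0.73) = -0.928727
z = (z_r − z_0)·√(n−3) = (-0.577711 − (-0.928727))·√27 = 0.351016 · 5.196152 = 1.824

1.824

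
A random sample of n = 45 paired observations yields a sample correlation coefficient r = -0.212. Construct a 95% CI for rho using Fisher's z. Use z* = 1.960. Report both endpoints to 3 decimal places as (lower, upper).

(-0.476, 0.087)

z_r = atanh(-0.212) = -0.215265;  SE = 1/√(n−3) = 1/√42 = 0.154303
z-limits: -0.215265 ± 1.960·0.154303 = -0.215265 ± 0.302434 = [-0.517699, 0.087169]
ρ-limits: (tanh -0.517699, tanh 0.087169) = (-0.476, 0.087)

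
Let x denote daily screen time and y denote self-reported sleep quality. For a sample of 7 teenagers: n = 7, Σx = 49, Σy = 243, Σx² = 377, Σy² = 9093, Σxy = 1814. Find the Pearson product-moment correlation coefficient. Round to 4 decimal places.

Numerator: nΣxy − (Σx)(Σy) = 7·1814 − (49)(243) = 791
Denominator: √[(nΣx²−(Σx)²)(nΣy²−(Σy)²)]
  nΣx²−(Σx)² = 7·377 − 2401 = 238;  nΣy²−(Σy)² = 7·9093 − 59049 = 4602
  √(238·4602) = √1095276 = 1046.5543
r = 791 / 1046.5543 = 0.7558

0.7558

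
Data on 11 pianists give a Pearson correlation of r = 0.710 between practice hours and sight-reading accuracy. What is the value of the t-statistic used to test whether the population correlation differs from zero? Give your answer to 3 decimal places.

t = r·√(n−2) / √(1−r²) with r = 0.710, n = 11
  = 0.710·√9 / √(1 − 0.504100)
  = 0.710·3.000000 / 0.704202
  = 2.130000 / 0.704202 = 3.025

3.025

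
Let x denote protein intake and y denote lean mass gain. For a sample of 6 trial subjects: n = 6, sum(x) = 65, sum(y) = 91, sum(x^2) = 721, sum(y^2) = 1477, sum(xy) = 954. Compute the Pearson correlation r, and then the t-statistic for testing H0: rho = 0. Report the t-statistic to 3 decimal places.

Numerator: nΣxy − (Σx)(Σy) = 6·954 − (65)(91) = -191
Denominator: √[(nΣx²−(Σx)²)(nΣy²−(Σy)²)]
  nΣx²−(Σx)² = 6·721 − 4225 = 101;  nΣy²−(Σy)² = 6·1477 − 8281 = 581
  √(101·581) = √58681 = 242.2416
r = -191 / 242.2416 = -0.7885
t = r·√(n−2)/√(1−r²) = -0.7885·√4 / √(1−0.621732) = -1.577000 / 0.615035 = -2.564

-2.564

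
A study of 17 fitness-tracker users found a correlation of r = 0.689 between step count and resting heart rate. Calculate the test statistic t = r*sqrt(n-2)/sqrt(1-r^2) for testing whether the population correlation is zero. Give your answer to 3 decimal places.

t = r·√(n−2) / √(1−r²) with r = 0.689, n = 17
  = 0.689·√15 / √(1 − 0.474721)
  = 0.689·3.872983 / 0.724761
  = 2.668485 / 0.724761 = 3.682

3.682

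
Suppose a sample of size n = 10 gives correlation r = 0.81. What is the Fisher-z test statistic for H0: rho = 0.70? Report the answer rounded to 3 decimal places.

z_r = atanh(0.81) = 1.127029,  z_0 = atanh(0.70) = 0.867301
SE = 1/√(n−3) = 1/√7 = 0.377964
z = (z_r − z_0)/SE = (1.127029 − 0.867301) / 0.377964 = 0.259728 / 0.377964 = 0.687

0.687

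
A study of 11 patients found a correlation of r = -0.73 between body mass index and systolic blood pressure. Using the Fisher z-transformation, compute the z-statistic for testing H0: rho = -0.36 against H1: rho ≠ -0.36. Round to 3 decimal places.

Fisher z: atanh(-0.73) = -0.928727, atanh(-0.36) = -0.376886
z = (z_r − z_0)·√(n−3) = (-0.928727 − (-0.376886))·√8 = -0.551841 · 2.828427 = -1.561

-1.561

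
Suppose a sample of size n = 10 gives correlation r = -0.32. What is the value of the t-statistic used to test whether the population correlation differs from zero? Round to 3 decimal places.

1 − r² = 1 − 0.1024 = 0.8976;  √(1−r²) = 0.947418
√(n−2) = √8 = 2.828427
t = r·√(n−2)/√(1−r²) = -0.32 · 2.828427 / 0.947418 = -0.955

-0.955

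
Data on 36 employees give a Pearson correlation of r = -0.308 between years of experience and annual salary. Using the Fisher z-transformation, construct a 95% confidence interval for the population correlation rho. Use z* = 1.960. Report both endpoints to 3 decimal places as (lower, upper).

(-0.578, 0.023)

Fisher z: z_r = atanh(r) = ½·ln((1+(-0.308))/(1−(-0.308))) = -0.318334
SE(z) = 1/√(n−3) = 1/√33 = 0.174078
95% ⇒ z* = 1.960; margin = 1.960·0.174078 = 0.341193
CI on z-scale: (-0.659527, 0.022859)
Back-transform: tanh(-0.659527) = -0.578049, tanh(0.022859) = 0.022855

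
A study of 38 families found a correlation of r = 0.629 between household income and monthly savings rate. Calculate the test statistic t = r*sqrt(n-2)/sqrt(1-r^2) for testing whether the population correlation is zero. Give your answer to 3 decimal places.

4.855

1 − r² = 1 − 0.395641 = 0.604359;  √(1−r²) = 0.777405
√(n−2) = √36 = 6.000000
t = r·√(n−2)/√(1−r²) = 0.629 · 6.000000 / 0.777405 = 4.855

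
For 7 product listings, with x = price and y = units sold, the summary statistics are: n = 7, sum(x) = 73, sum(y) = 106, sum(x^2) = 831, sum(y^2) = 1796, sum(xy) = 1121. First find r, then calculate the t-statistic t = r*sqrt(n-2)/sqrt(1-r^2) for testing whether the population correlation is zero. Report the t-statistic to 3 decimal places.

Numerator: nΣxy − (Σx)(Σy) = 7·1121 − (73)(106) = 109
Denominator: √[(nΣx²−(Σx)²)(nΣy²−(Σy)²)]
  nΣx²−(Σx)² = 7·831 − 5329 = 488;  nΣy²−(Σy)² = 7·1796 − 11236 = 1336
  √(488·1336) = √651968 = 807.4454
r = 109 / 807.4454 = 0.1350
t = r·√(n−2)/√(1−r²) = 0.1350·√5 / √(1−0.018225) = 0.301869 / 0.990846 = 0.305

0.305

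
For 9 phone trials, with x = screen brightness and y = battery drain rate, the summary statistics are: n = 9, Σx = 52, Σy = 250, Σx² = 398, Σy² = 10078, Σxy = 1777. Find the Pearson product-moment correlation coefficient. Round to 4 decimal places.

S_xy = nΣxy − ΣxΣy = 9·1777 − 52·250 = 15993 − 13000 = 2993
S_xx = nΣx² − (Σx)² = 9·398 − 52² = 3582 − 2704 = 878
S_yy = nΣy² − (Σy)² = 9·10078 − 250² = 90702 − 62500 = 28202
r = S_xy / √(S_xx·S_yy) = 2993 / √(878·28202) = 2993 / √24761356 = 2993 / 4976.0784 = 0.6015

0.6015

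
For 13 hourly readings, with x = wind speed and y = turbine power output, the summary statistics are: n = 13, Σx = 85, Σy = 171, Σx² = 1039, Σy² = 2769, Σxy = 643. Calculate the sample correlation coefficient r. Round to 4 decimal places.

Numerator: nΣxy − (Σx)(Σy) = 13·643 − (85)(171) = -6176
Denominator: √[(nΣx²−(Σx)²)(nΣy²−(Σy)²)]
  nΣx²−(Σx)² = 13·1039 − 7225 = 6282;  nΣy²−(Σy)² = 13·2769 − 29241 = 6756
  √(6282·6756) = √42441192 = 6514.6905
r = -6176 / 6514.6905 = -0.9480

-0.9480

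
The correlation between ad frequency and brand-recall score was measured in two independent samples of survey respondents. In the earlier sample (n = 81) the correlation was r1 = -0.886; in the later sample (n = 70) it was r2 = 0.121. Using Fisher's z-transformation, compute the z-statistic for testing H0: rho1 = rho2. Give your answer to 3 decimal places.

-9.153

Fisher z-transforms: z1 = atanh(-0.886) = -1.403008, z2 = atanh(0.121) = 0.121596; difference d = -1.524604
Var(d) = 1/78 + 1/67 = 0.0128205 + 0.0149254 = 0.0277459
z = d/√Var(d) = -1.524604 / √0.0277459 = -1.524604 / 0.166571 = -9.153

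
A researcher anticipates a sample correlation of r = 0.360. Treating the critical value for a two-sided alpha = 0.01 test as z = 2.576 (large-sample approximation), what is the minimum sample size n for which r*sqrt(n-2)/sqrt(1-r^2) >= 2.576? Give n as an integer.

r√(n−2)/√(1−r²) ≥ 2.576  ⇔  n−2 ≥ (2.576)²·(1−r²)/r²
(1−r²)/r² = (1−0.129600)/0.129600 = 6.7160
n ≥ 2 + 6.635776·6.7160 = 2 + 44.5659 = 46.5659
⌈46.5659⌉ = 47

47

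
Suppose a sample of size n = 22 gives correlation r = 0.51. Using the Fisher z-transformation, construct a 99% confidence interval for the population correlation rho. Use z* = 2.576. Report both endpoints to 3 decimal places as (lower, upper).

z_r = atanh(0.51) = 0.562730;  SE = 1/√(n−3) = 1/√19 = 0.229416
z-limits: 0.562730 ± 2.576·0.229416 = 0.562730 ± 0.590976 = [-0.028246, 1.153706]
ρ-limits: (tanh -0.028246, tanh 1.153706) = (-0.028, 0.819)

(-0.028, 0.819)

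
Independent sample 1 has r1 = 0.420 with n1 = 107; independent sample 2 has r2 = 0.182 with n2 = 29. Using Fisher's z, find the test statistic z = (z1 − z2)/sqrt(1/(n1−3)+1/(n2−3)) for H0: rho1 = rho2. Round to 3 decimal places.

Fisher z-transforms: z1 = atanh(0.420) = 0.447692, z2 = atanh(0.182) = 0.184050; difference d = 0.263642
Var(d) = 1/104 + 1/26 = 0.0096154 + 0.0384615 = 0.0480769
z = d/√Var(d) = 0.263642 / √0.0480769 = 0.263642 / 0.219264 = 1.202

1.202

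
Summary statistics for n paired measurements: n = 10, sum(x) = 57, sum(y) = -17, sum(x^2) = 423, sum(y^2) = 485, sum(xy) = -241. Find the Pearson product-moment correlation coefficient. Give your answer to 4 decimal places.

-0.6812

Numerator: nΣxy − (Σx)(Σy) = 10·(-241) − (57)(-17) = -1441
Denominator: √[(nΣx²−(Σx)²)(nΣy²−(Σy)²)]
  nΣx²−(Σx)² = 10·423 − 3249 = 981;  nΣy²−(Σy)² = 10·485 − 289 = 4561
  √(981·4561) = √4474341 = 2115.2638
r = -1441 / 2115.2638 = -0.6812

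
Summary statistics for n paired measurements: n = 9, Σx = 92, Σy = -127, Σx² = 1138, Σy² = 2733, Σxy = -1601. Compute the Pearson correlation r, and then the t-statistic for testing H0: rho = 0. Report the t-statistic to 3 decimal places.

S_xy = nΣxy − ΣxΣy = 9·(-1601) − 92·(-127) = -14409 − (-11684) = -2725
S_xx = nΣx² − (Σx)² = 9·1138 − 92² = 10242 − 8464 = 1778
S_yy = nΣy² − (Σy)² = 9·2733 − (-127)² = 24597 − 16129 = 8468
r = S_xy / √(S_xx·S_yy) = -2725 / √(1778·8468) = -2725 / √15056104 = -2725 / 3880.2196 = -0.7023
t = r·√(n−2)/√(1−r²) = -0.7023·√7 / √(1−0.493225) = -1.858111 / 0.711881 = -2.610

-2.610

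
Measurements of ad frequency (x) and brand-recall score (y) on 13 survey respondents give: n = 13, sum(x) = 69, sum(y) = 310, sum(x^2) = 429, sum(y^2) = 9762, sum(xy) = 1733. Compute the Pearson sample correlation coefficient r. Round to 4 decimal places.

0.2272

Numerator: nΣxy − (Σx)(Σy) = 13·1733 − (69)(310) = 1139
Denominator: √[(nΣx²−(Σx)²)(nΣy²−(Σy)²)]
  nΣx²−(Σx)² = 13·429 − 4761 = 816;  nΣy²−(Σy)² = 13·9762 − 96100 = 30806
  √(816·30806) = √25137696 = 5013.7507
r = 1139 / 5013.7507 = 0.2272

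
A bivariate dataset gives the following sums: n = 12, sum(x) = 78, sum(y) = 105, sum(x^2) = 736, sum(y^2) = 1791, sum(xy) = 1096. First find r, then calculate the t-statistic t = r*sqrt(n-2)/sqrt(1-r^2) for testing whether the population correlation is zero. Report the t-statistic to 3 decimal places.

S_xy = nΣxy − ΣxΣy = 12·1096 − 78·105 = 13152 − 8190 = 4962
S_xx = nΣx² − (Σx)² = 12·736 − 78² = 8832 − 6084 = 2748
S_yy = nΣy² − (Σy)² = 12·1791 − 105² = 21492 − 11025 = 10467
r = S_xy / √(S_xx·S_yy) = 4962 / √(2748·10467) = 4962 / √28763316 = 4962 / 5363.1442 = 0.9252
t = r·√(n−2)/√(1−r²) = 0.9252·√10 / √(1−0.855995) = 2.925739 / 0.379480 = 7.710

7.710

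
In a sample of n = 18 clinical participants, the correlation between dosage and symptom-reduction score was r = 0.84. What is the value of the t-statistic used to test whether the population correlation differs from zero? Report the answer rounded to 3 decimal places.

t = r·√(n−2) / √(1−r²) with r = 0.84, n = 18
  = 0.84·√16 / √(1 − 0.7056)
  = 0.84·4.000000 / 0.542586
  = 3.360000 / 0.542586 = 6.193

6.193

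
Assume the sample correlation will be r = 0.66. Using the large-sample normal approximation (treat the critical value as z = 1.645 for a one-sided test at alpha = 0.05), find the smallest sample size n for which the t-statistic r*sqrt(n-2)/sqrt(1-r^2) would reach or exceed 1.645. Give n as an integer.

Need r·√(n−2)/√(1−r²) ≥ 1.645
√(n−2) ≥ 1.645·√(1−0.4356) / 0.66 = 1.645·0.751266 / 0.66 = 1.8725
n−2 ≥ 3.5063  ⇒  n ≥ 5.5063
Smallest integer n = 6

6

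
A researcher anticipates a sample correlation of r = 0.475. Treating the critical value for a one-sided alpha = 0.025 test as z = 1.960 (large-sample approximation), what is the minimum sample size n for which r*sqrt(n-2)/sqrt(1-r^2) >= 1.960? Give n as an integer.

16

r√(n−2)/√(1−r²) ≥ 1.960  ⇔  n−2 ≥ (1.960)²·(1−r²)/r²
(1−r²)/r² = (1−0.225625)/0.225625 = 3.4321
n ≥ 2 + 3.8416·3.4321 = 2 + 13.1848 = 15.1848
⌈15.1848⌉ = 16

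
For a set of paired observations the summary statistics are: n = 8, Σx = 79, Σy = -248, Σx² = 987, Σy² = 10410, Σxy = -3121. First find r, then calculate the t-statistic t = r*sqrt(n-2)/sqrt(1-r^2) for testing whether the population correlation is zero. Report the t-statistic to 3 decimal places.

-4.929

S_xy = nΣxy − ΣxΣy = 8·(-3121) − 79·(-248) = -24968 − (-19592) = -5376
S_xx = nΣx² − (Σx)² = 8·987 − 79² = 7896 − 6241 = 1655
S_yy = nΣy² − (Σy)² = 8·10410 − (-248)² = 83280 − 61504 = 21776
r = S_xy / √(S_xx·S_yy) = -5376 / √(1655·21776) = -5376 / √36039280 = -5376 / 6003.2724 = -0.8955
t = r·√(n−2)/√(1−r²) = -0.8955·√6 / √(1−0.801920) = -2.193518 / 0.445062 = -4.929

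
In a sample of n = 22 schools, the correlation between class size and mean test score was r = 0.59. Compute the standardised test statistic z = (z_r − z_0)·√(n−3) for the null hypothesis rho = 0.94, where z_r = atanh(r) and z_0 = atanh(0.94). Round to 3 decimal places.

-4.622

z_r = atanh(0.59) = 0.677666,  z_0 = atanh(0.94) = 1.738049
SE = 1/√(n−3) = 1/√19 = 0.229416
z = (z_r − z_0)/SE = (0.677666 − 1.738049) / 0.229416 = -1.060383 / 0.229416 = -4.622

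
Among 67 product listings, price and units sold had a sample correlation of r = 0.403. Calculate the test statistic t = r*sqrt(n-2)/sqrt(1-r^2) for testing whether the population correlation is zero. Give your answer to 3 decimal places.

t = r·√(n−2) / √(1−r²) with r = 0.403, n = 67
  = 0.403·√65 / √(1 − 0.162409)
  = 0.403·8.062258 / 0.915200
  = 3.249090 / 0.915200 = 3.550

3.550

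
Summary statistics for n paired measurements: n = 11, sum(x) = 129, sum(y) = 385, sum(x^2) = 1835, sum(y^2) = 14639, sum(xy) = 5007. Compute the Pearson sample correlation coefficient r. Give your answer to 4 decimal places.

Numerator: nΣxy − (Σx)(Σy) = 11·5007 − (129)(385) = 5412
Denominator: √[(nΣx²−(Σx)²)(nΣy²−(Σy)²)]
  nΣx²−(Σx)² = 11·1835 − 16641 = 3544;  nΣy²−(Σy)² = 11·14639 − 148225 = 12804
  √(3544·12804) = √45377376 = 6736.2732
r = 5412 / 6736.2732 = 0.8034

0.8034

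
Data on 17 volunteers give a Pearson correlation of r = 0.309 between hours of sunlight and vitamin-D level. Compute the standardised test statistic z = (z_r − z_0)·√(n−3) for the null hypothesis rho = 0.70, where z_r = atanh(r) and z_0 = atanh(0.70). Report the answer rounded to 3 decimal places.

Fisher z: atanh(0.309) = 0.319439, atanh(0.70) = 0.867301
z = (z_r − z_0)·√(n−3) = (0.319439 − 0.867301)·√14 = -0.547862 · 3.741657 = -2.050

-2.050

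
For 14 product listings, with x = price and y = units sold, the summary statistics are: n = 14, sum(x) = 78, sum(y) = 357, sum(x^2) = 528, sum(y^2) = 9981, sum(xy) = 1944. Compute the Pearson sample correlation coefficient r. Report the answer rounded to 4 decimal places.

-0.1572

Numerator: nΣxy − (Σx)(Σy) = 14·1944 − (78)(357) = -630
Denominator: √[(nΣx²−(Σx)²)(nΣy²−(Σy)²)]
  nΣx²−(Σx)² = 14·528 − 6084 = 1308;  nΣy²−(Σy)² = 14·9981 − 127449 = 12285
  √(1308·12285) = √16068780 = 4008.5883
r = -630 / 4008.5883 = -0.1572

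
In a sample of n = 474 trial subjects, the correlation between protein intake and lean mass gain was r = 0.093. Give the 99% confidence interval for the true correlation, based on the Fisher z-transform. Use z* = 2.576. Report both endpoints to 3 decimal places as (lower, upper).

(-0.025, 0.209)

Fisher z: z_r = atanh(r) = ½·ln((1+0.093)/(1−0.093)) = 0.093270
SE(z) = 1/√(n−3) = 1/√471 = 0.046078
99% ⇒ z* = 2.576; margin = 2.576·0.046078 = 0.118697
CI on z-scale: (-0.025427, 0.211967)
Back-transform: tanh(-0.025427) = -0.025422, tanh(0.211967) = 0.208848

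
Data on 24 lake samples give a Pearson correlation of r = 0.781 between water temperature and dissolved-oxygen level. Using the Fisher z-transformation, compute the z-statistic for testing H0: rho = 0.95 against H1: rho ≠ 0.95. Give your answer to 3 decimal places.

-3.592

Fisher z: atanh(0.781) = 1.047929, atanh(0.95) = 1.831781
z = (z_r − z_0)·√(n−3) = (1.047929 − 1.831781)·√21 = -0.783852 · 4.582576 = -3.592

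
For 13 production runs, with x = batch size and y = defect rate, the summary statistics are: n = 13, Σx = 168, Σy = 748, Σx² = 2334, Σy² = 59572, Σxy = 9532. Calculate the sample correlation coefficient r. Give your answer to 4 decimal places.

-0.0819

S_xy = nΣxy − ΣxΣy = 13·9532 − 168·748 = 123916 − 125664 = -1748
S_xx = nΣx² − (Σx)² = 13·2334 − 168² = 30342 − 28224 = 2118
S_yy = nΣy² − (Σy)² = 13·59572 − 748² = 774436 − 559504 = 214932
r = S_xy / √(S_xx·S_yy) = -1748 / √(2118·214932) = -1748 / √455225976 = -1748 / 21336.0253 = -0.0819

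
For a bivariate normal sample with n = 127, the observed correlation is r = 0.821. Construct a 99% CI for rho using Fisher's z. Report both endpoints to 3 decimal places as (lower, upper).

Fisher z: z_r = atanh(r) = ½·ln((1+0.821)/(1−0.821)) = 1.159878
SE(z) = 1/√(n−3) = 1/√124 = 0.089803
99% ⇒ z* = 2.576; margin = 2.576·0.089803 = 0.231333
CI on z-scale: (0.928545, 1.391211)
Back-transform: tanh(0.928545) = 0.729915, tanh(1.391211) = 0.883437

(0.730, 0.883)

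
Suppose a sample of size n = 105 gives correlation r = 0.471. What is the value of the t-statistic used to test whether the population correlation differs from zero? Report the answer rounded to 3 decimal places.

1 − r² = 1 − 0.221841 = 0.778159;  √(1−r²) = 0.882133
√(n−2) = √103 = 10.148892
t = r·√(n−2)/√(1−r²) = 0.471 · 10.148892 / 0.882133 = 5.419

5.419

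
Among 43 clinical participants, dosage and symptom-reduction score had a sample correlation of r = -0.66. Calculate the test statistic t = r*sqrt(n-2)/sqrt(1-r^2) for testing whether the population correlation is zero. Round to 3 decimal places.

1 − r² = 1 − 0.4356 = 0.5644;  √(1−r²) = 0.751266
√(n−2) = √41 = 6.403124
t = r·√(n−2)/√(1−r²) = -0.66 · 6.403124 / 0.751266 = -5.625

-5.625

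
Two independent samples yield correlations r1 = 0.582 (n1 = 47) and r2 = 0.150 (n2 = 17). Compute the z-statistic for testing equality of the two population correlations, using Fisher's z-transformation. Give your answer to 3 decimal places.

z1 = atanh(0.582) = 0.665482,  z2 = atanh(0.150) = 0.151140
SE = √(1/(n1−3) + 1/(n2−3)) = √(1/44 + 1/14) = √(0.0227273 + 0.0714286) = √0.0941559 = 0.306848
z = (z1 − z2)/SE = (0.665482 − 0.151140) / 0.306848 = 0.514342 / 0.306848 = 1.676

1.676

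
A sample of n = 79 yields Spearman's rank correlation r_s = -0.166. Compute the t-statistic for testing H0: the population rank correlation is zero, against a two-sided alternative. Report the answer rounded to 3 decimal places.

1 − r_s² = 1 − 0.027556 = 0.972444;  √(1−r_s²) = 0.986126
√(n−2) = √77 = 8.774964
t = r_s·√(n−2)/√(1−r_s²) = -0.166 · 8.774964 / 0.986126 = -1.477

-1.477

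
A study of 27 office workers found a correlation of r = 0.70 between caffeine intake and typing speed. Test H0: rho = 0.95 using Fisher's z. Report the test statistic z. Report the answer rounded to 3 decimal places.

z_r = atanh(0.70) = 0.867301,  z_0 = atanh(0.95) = 1.831781
SE = 1/√(n−3) = 1/√24 = 0.204124
z = (z_r − z_0)/SE = (0.867301 − 1.831781) / 0.204124 = -0.964480 / 0.204124 = -4.725

-4.725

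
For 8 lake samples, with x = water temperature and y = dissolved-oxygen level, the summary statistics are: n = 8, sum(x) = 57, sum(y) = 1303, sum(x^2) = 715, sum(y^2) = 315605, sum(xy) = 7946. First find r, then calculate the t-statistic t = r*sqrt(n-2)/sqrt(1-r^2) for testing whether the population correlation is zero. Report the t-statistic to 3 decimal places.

Numerator: nΣxy − (Σx)(Σy) = 8·7946 − (57)(1303) = -10703
Denominator: √[(nΣx²−(Σx)²)(nΣy²−(Σy)²)]
  nΣx²−(Σx)² = 8·715 − 3249 = 2471;  nΣy²−(Σy)² = 8·315605 − 1697809 = 827031
  √(2471·827031) = √2043593601 = 45206.1235
r = -10703 / 45206.1235 = -0.2368
t = r·√(n−2)/√(1−r²) = -0.2368·√6 / √(1−0.056074) = -0.580039 / 0.971559 = -0.597

-0.597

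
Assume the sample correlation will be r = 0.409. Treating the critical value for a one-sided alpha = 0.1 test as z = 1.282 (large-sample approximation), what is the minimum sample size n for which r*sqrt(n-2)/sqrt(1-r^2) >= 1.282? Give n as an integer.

11

r√(n−2)/√(1−r²) ≥ 1.282  ⇔  n−2 ≥ (1.282)²·(1−r²)/r²
(1−r²)/r² = (1−0.167281)/0.167281 = 4.9780
n ≥ 2 + 1.643524·4.9780 = 2 + 8.1815 = 10.1815
⌈10.1815⌉ = 11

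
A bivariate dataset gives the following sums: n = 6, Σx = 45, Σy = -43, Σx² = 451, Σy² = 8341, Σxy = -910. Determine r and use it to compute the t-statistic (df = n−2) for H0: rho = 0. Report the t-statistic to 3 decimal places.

-1.561

Numerator: nΣxy − (Σx)(Σy) = 6·(-910) − (45)(-43) = -3525
Denominator: √[(nΣx²−(Σx)²)(nΣy²−(Σy)²)]
  nΣx²−(Σx)² = 6·451 − 2025 = 681;  nΣy²−(Σy)² = 6·8341 − 1849 = 48197
  √(681·48197) = √32822157 = 5729.0625
r = -3525 / 5729.0625 = -0.6153
t = r·√(n−2)/√(1−r²) = -0.6153·√4 / √(1−0.378594) = -1.230600 / 0.788293 = -1.561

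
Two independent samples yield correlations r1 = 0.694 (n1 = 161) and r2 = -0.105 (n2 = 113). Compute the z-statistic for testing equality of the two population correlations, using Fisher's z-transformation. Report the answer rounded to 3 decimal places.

7.739

Fisher z-transforms: z1 = atanh(0.694) = 0.855631, z2 = atanh(-0.105) = -0.105388; difference d = 0.961019
Var(d) = 1/158 + 1/110 = 0.0063291 + 0.0090909 = 0.0154200
z = d/√Var(d) = 0.961019 / √0.0154200 = 0.961019 / 0.124177 = 7.739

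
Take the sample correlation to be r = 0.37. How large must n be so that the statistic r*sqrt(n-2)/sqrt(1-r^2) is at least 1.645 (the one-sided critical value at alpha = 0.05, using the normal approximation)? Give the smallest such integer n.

r√(n−2)/√(1−r²) ≥ 1.645  ⇔  n−2 ≥ (1.645)²·(1−r²)/r²
(1−r²)/r² = (1−0.1369)/0.1369 = 6.3046
n ≥ 2 + 2.706025·6.3046 = 2 + 17.0604 = 19.0604
⌈19.0604⌉ = 20

20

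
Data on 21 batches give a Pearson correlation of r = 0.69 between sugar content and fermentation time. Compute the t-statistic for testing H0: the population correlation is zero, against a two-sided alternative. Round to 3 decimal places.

1 − r² = 1 − 0.4761 = 0.5239;  √(1−r²) = 0.723809
√(n−2) = √19 = 4.358899
t = r·√(n−2)/√(1−r²) = 0.69 · 4.358899 / 0.723809 = 4.155

4.155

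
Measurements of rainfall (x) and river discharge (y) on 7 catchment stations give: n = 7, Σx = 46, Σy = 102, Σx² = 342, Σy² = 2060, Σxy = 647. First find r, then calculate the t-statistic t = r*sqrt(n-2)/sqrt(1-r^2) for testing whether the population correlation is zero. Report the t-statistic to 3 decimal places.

-0.349

S_xy = nΣxy − ΣxΣy = 7·647 − 46·102 = 4529 − 4692 = -163
S_xx = nΣx² − (Σx)² = 7·342 − 46² = 2394 − 2116 = 278
S_yy = nΣy² − (Σy)² = 7·2060 − 102² = 14420 − 10404 = 4016
r = S_xy / √(S_xx·S_yy) = -163 / √(278·4016) = -163 / √1116448 = -163 / 1056.6210 = -0.1543
t = r·√(n−2)/√(1−r²) = -0.1543·√5 / √(1−0.023808) = -0.345025 / 0.988024 = -0.349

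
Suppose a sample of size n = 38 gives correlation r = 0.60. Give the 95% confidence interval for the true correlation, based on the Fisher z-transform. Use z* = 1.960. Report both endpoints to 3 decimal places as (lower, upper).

Fisher z: z_r = atanh(r) = ½·ln((1+0.60)/(1−0.60)) = 0.693147
SE(z) = 1/√(n−3) = 1/√35 = 0.169031
95% ⇒ z* = 1.960; margin = 1.960·0.169031 = 0.331301
CI on z-scale: (0.361846, 1.024448)
Back-transform: tanh(0.361846) = 0.346839, tanh(1.024448) = 0.771672

(0.347, 0.772)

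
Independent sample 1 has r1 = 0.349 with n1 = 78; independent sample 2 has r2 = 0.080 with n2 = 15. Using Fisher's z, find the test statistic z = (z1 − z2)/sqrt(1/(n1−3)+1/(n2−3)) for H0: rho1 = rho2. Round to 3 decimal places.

0.914

z1 = atanh(0.349) = 0.364305,  z2 = atanh(0.080) = 0.080171
SE = √(1/(n1−3) + 1/(n2−3)) = √(1/75 + 1/12) = √(0.0133333 + 0.0833333) = √0.0966666 = 0.310913
z = (z1 − z2)/SE = (0.364305 − 0.080171) / 0.310913 = 0.284134 / 0.310913 = 0.914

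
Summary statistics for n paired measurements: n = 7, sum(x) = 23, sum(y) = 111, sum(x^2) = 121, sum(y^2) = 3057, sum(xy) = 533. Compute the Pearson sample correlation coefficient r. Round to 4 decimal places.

0.6933

Numerator: nΣxy − (Σx)(Σy) = 7·533 − (23)(111) = 1178
Denominator: √[(nΣx²−(Σx)²)(nΣy²−(Σy)²)]
  nΣx²−(Σx)² = 7·121 − 529 = 318;  nΣy²−(Σy)² = 7·3057 − 12321 = 9078
  √(318·9078) = √2886804 = 1699.0597
r = 1178 / 1699.0597 = 0.6933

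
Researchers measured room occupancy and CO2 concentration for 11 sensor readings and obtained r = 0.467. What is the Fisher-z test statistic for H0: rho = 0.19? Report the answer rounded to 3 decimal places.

Fisher z: atanh(0.467) = 0.506227, atanh(0.19) = 0.192337
z = (z_r − z_0)·√(n−3) = (0.506227 − 0.192337)·√8 = 0.313890 · 2.828427 = 0.888

0.888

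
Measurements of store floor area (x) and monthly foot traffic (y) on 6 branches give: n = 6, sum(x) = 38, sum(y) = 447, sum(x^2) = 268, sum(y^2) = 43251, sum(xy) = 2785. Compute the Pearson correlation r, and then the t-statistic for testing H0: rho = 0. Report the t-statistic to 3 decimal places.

-0.177

Numerator: nΣxy − (Σx)(Σy) = 6·2785 − (38)(447) = -276
Denominator: √[(nΣx²−(Σx)²)(nΣy²−(Σy)²)]
  nΣx²−(Σx)² = 6·268 − 1444 = 164;  nΣy²−(Σy)² = 6·43251 − 199809 = 59697
  √(164·59697) = √9790308 = 3128.9468
r = -276 / 3128.9468 = -0.0882
t = r·√(n−2)/√(1−r²) = -0.0882·√4 / √(1−0.007779) = -0.176400 / 0.996103 = -0.177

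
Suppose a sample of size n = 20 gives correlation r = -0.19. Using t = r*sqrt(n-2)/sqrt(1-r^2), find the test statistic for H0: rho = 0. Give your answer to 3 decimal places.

-0.821

1 − r² = 1 − 0.0361 = 0.9639;  √(1−r²) = 0.981784
√(n−2) = √18 = 4.242641
t = r·√(n−2)/√(1−r²) = -0.19 · 4.242641 / 0.981784 = -0.821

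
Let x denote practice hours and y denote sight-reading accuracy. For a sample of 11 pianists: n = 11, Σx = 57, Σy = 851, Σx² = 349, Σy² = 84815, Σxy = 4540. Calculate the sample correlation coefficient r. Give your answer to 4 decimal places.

0.1291

Numerator: nΣxy − (Σx)(Σy) = 11·4540 − (57)(851) = 1433
Denominator: √[(nΣx²−(Σx)²)(nΣy²−(Σy)²)]
  nΣx²−(Σx)² = 11·349 − 3249 = 590;  nΣy²−(Σy)² = 11·84815 − 724201 = 208764
  √(590·208764) = √123170760 = 11098.2323
r = 1433 / 11098.2323 = 0.1291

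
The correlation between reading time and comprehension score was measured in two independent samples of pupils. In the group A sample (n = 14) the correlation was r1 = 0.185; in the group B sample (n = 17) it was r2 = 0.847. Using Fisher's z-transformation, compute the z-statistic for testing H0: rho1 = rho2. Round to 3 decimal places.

Fisher z-transforms: z1 = atanh(0.185) = 0.187155, z2 = atanh(0.847) = 1.245440; difference d = -1.058285
Var(d) = 1/11 + 1/14 = 0.0909091 + 0.0714286 = 0.1623377
z = d/√Var(d) = -1.058285 / √0.1623377 = -1.058285 / 0.402912 = -2.627

-2.627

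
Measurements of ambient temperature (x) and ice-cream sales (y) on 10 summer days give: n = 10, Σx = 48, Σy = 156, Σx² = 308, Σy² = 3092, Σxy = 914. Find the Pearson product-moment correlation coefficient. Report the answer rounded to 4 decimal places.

S_xy = nΣxy − ΣxΣy = 10·914 − 48·156 = 9140 − 7488 = 1652
S_xx = nΣx² − (Σx)² = 10·308 − 48² = 3080 − 2304 = 776
S_yy = nΣy² − (Σy)² = 10·3092 − 156² = 30920 − 24336 = 6584
r = S_xy / √(S_xx·S_yy) = 1652 / √(776·6584) = 1652 / √5109184 = 1652 / 2260.3504 = 0.7309

0.7309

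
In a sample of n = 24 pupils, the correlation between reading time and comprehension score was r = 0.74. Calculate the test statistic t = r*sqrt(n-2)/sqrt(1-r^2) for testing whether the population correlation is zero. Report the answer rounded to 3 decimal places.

1 − r² = 1 − 0.5476 = 0.4524;  √(1−r²) = 0.672607
√(n−2) = √22 = 4.690416
t = r·√(n−2)/√(1−r²) = 0.74 · 4.690416 / 0.672607 = 5.160

5.160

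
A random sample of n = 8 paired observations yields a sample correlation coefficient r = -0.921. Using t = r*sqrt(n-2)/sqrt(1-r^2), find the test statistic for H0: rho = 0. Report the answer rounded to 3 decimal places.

-5.791

1 − r² = 1 − 0.848241 = 0.151759;  √(1−r²) = 0.389563
√(n−2) = √6 = 2.449490
t = r·√(n−2)/√(1−r²) = -0.921 · 2.449490 / 0.389563 = -5.791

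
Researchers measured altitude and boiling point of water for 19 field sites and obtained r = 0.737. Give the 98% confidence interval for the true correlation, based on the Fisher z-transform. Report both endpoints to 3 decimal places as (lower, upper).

(0.347, 0.910)

z_r = atanh(0.737) = 0.943880;  SE = 1/√(n−3) = 1/√16 = 0.250000
z-limits: 0.943880 ± 2.326·0.250000 = 0.943880 ± 0.581500 = [0.362380, 1.525380]
ρ-limits: (tanh 0.362380, tanh 1.525380) = (0.347, 0.910)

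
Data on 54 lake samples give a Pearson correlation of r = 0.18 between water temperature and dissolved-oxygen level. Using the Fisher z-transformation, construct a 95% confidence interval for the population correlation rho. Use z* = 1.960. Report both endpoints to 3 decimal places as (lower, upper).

z_r = atanh(0.18) = 0.181983;  SE = 1/√(n−3) = 1/√51 = 0.140028
z-limits: 0.181983 ± 1.960·0.140028 = 0.181983 ± 0.274455 = [-0.092472, 0.456438]
ρ-limits: (tanh -0.092472, tanh 0.456438) = (-0.092, 0.427)

(-0.092, 0.427)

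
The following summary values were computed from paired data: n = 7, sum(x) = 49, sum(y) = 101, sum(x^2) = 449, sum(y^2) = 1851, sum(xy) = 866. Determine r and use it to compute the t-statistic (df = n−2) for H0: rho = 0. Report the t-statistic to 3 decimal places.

Numerator: nΣxy − (Σx)(Σy) = 7·866 − (49)(101) = 1113
Denominator: √[(nΣx²−(Σx)²)(nΣy²−(Σy)²)]
  nΣx²−(Σx)² = 7·449 − 2401 = 742;  nΣy²−(Σy)² = 7·1851 − 10201 = 2756
  √(742·2756) = √2044952 = 1430.0182
r = 1113 / 1430.0182 = 0.7783
t = r·√(n−2)/√(1−r²) = 0.7783·√5 / √(1−0.605751) = 1.740332 / 0.627893 = 2.772

2.772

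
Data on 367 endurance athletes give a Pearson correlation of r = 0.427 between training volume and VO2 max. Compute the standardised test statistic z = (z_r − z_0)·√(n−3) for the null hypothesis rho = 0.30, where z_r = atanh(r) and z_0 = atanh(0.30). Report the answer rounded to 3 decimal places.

z_r = atanh(0.427) = 0.456222,  z_0 = atanh(0.30) = 0.309520
SE = 1/√(n−3) = 1/√364 = 0.052414
z = (z_r − z_0)/SE = (0.456222 − 0.309520) / 0.052414 = 0.146702 / 0.052414 = 2.799

2.799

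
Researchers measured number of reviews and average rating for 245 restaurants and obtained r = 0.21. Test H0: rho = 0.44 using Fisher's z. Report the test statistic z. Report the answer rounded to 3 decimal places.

-4.030

z_r = atanh(0.21) = 0.213171,  z_0 = atanh(0.44) = 0.472231
SE = 1/√(n−3) = 1/√242 = 0.064282
z = (z_r − z_0)/SE = (0.213171 − 0.472231) / 0.064282 = -0.259060 / 0.064282 = -4.030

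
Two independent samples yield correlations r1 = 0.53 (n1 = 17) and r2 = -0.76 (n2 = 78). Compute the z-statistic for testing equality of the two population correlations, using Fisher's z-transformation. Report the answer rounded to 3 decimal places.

5.449

Fisher z-transforms: z1 = atanh(0.53) = 0.590145, z2 = atanh(-0.76) = -0.996215; difference d = 1.586360
Var(d) = 1/14 + 1/75 = 0.0714286 + 0.0133333 = 0.0847619
z = d/√Var(d) = 1.586360 / √0.0847619 = 1.586360 / 0.291139 = 5.449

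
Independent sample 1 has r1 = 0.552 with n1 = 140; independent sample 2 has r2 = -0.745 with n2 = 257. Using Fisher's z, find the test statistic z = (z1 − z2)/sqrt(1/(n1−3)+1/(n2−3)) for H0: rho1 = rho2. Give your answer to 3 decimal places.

z1 = atanh(0.552) = 0.621253,  z2 = atanh(-0.745) = -0.961623
SE = √(1/(n1−3) + 1/(n2−3)) = √(1/137 + 1/254) = √(0.0072993 + 0.0039370) = √0.0112363 = 0.106001
z = (z1 − z2)/SE = (0.621253 − (-0.961623)) / 0.106001 = 1.582876 / 0.106001 = 14.933

14.933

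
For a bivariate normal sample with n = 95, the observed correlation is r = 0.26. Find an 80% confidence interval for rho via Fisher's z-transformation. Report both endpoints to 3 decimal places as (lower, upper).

z_r = atanh(0.26) = 0.266108;  SE = 1/√(n−3) = 1/√92 = 0.104257
z-limits: 0.266108 ± 1.282·0.104257 = 0.266108 ± 0.133657 = [0.132451, 0.399765]
ρ-limits: (tanh 0.132451, tanh 0.399765) = (0.132, 0.380)

(0.132, 0.380)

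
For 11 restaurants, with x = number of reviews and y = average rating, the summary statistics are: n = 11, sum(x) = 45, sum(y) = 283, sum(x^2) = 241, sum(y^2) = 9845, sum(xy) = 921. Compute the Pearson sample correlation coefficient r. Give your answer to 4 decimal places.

S_xy = nΣxy − ΣxΣy = 11·921 − 45·283 = 10131 − 12735 = -2604
S_xx = nΣx² − (Σx)² = 11·241 − 45² = 2651 − 2025 = 626
S_yy = nΣy² − (Σy)² = 11·9845 − 283² = 108295 − 80089 = 28206
r = S_xy / √(S_xx·S_yy) = -2604 / √(626·28206) = -2604 / √17656956 = -2604 / 4202.0181 = -0.6197

-0.6197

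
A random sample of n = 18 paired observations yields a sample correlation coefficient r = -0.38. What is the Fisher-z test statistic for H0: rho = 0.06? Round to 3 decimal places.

-1.782

z_r = atanh(-0.38) = -0.400060,  z_0 = atanh(0.06) = 0.060072
SE = 1/√(n−3) = 1/√15 = 0.258199
z = (z_r − z_0)/SE = (-0.400060 − 0.060072) / 0.258199 = -0.460132 / 0.258199 = -1.782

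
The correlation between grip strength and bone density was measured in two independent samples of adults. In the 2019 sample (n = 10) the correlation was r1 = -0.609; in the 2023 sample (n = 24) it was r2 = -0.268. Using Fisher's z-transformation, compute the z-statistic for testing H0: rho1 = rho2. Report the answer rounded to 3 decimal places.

-0.991

z1 = atanh(-0.609) = -0.707330,  z2 = atanh(-0.268) = -0.274708
SE = √(1/(n1−3) + 1/(n2−3)) = √(1/7 + 1/21) = √(0.1428571 + 0.0476190) = √0.1904761 = 0.436436
z = (z1 − z2)/SE = (-0.707330 − (-0.274708)) / 0.436436 = -0.432622 / 0.436436 = -0.991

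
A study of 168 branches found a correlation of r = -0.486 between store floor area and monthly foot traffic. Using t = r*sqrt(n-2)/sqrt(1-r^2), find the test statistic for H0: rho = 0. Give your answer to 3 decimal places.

t = r·√(n−2) / √(1−r²) with r = -0.486, n = 168
  = -0.486·√166 / √(1 − 0.236196)
  = -0.486·12.884099 / 0.873959
  = -6.261672 / 0.873959 = -7.165

-7.165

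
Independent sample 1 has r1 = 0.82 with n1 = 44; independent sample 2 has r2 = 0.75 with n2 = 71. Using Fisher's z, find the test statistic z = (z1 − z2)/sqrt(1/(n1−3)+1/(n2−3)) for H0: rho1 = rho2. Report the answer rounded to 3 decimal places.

Fisher z-transforms: z1 = atanh(0.82) = 1.156817, z2 = atanh(0.75) = 0.972955; difference d = 0.183862
Var(d) = 1/41 + 1/68 = 0.0243902 + 0.0147059 = 0.0390961
z = d/√Var(d) = 0.183862 / √0.0390961 = 0.183862 / 0.197727 = 0.930

0.930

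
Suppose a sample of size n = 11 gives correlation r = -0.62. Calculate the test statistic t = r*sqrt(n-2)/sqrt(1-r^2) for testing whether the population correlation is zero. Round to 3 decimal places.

-2.371

t = r·√(n−2) / √(1−r²) with r = -0.62, n = 11
  = -0.62·√9 / √(1 − 0.3844)
  = -0.62·3.000000 / 0.784602
  = -1.860000 / 0.784602 = -2.371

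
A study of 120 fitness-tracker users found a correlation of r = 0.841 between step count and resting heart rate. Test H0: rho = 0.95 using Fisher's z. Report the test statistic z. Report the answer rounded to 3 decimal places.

-6.568

z_r = atanh(0.841) = 1.224580,  z_0 = atanh(0.95) = 1.831781
SE = 1/√(n−3) = 1/√117 = 0.092450
z = (z_r − z_0)/SE = (1.224580 − 1.831781) / 0.092450 = -0.607201 / 0.092450 = -6.568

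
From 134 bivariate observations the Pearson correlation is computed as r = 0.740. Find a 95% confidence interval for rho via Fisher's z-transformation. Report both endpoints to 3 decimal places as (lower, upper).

z_r = atanh(0.740) = 0.950479;  SE = 1/√(n−3) = 1/√131 = 0.087370
z-limits: 0.950479 ± 1.960·0.087370 = 0.950479 ± 0.171245 = [0.779234, 1.121724]
ρ-limits: (tanh 0.779234, tanh 1.121724) = (0.652, 0.808)

(0.652, 0.808)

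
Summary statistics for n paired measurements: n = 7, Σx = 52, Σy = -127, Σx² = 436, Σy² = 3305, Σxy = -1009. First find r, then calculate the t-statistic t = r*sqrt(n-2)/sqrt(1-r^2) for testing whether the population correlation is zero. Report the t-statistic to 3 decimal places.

S_xy = nΣxy − ΣxΣy = 7·(-1009) − 52·(-127) = -7063 − (-6604) = -459
S_xx = nΣx² − (Σx)² = 7·436 − 52² = 3052 − 2704 = 348
S_yy = nΣy² − (Σy)² = 7·3305 − (-127)² = 23135 − 16129 = 7006
r = S_xy / √(S_xx·S_yy) = -459 / √(348·7006) = -459 / √2438088 = -459 / 1561.4378 = -0.2940
t = r·√(n−2)/√(1−r²) = -0.2940·√5 / √(1−0.086436) = -0.657404 / 0.955805 = -0.688

-0.688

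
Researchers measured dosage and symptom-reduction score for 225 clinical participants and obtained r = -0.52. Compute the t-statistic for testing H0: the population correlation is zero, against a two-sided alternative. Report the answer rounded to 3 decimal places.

-9.091

t = r·√(n−2) / √(1−r²) with r = -0.52, n = 225
  = -0.52·√223 / √(1 − 0.2704)
  = -0.52·14.933185 / 0.854166
  = -7.765256 / 0.854166 = -9.091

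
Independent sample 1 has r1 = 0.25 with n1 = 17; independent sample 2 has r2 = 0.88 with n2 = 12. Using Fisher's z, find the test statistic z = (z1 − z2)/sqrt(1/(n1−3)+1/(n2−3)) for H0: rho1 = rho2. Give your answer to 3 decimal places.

-2.622

z1 = atanh(0.25) = 0.255413,  z2 = atanh(0.88) = 1.375768
SE = √(1/(n1−3) + 1/(n2−3)) = √(1/14 + 1/9) = √(0.0714286 + 0.1111111) = √0.1825397 = 0.427247
z = (z1 − z2)/SE = (0.255413 − 1.375768) / 0.427247 = -1.120355 / 0.427247 = -2.622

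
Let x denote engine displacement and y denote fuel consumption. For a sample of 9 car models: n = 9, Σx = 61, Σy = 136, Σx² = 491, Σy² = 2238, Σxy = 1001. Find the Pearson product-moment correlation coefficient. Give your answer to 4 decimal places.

0.6652

S_xy = nΣxy − ΣxΣy = 9·1001 − 61·136 = 9009 − 8296 = 713
S_xx = nΣx² − (Σx)² = 9·491 − 61² = 4419 − 3721 = 698
S_yy = nΣy² − (Σy)² = 9·2238 − 136² = 20142 − 18496 = 1646
r = S_xy / √(S_xx·S_yy) = 713 / √(698·1646) = 713 / √1148908 = 713 / 1071.8713 = 0.6652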